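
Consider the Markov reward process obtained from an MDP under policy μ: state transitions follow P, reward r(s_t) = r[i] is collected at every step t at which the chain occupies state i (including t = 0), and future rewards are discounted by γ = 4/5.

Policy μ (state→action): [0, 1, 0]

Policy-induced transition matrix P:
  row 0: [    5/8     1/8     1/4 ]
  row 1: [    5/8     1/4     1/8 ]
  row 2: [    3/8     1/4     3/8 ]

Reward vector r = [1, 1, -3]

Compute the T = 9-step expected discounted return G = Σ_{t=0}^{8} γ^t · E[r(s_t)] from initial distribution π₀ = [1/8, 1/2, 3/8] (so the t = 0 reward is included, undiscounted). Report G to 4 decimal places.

G = -0.5219

t=0: π = [0.1250, 0.5000, 0.3750], E[r] = -0.5000, γ^t·E[r] = -0.500000, running G = -0.500000
t=1: π = [0.5313, 0.2344, 0.2344], E[r] = 0.0625, γ^t·E[r] = 0.050000, running G = -0.450000
t=2: π = [0.5664, 0.1836, 0.2500], E[r] = 0.0000, γ^t·E[r] = 0.000000, running G = -0.450000
t=3: π = [0.5625, 0.1792, 0.2583], E[r] = -0.0332, γ^t·E[r] = -0.017000, running G = -0.467000
t=4: π = [0.5604, 0.1797, 0.2599], E[r] = -0.0396, γ^t·E[r] = -0.016200, running G = -0.483200
t=5: π = [0.5600, 0.1799, 0.2600], E[r] = -0.0401, γ^t·E[r] = -0.013140, running G = -0.496340
t=6: π = [0.5600, 0.1800, 0.2600], E[r] = -0.0400, γ^t·E[r] = -0.010496, running G = -0.506836
t=7: π = [0.5600, 0.1800, 0.2600], E[r] = -0.0400, γ^t·E[r] = -0.008390, running G = -0.515226
t=8: π = [0.5600, 0.1800, 0.2600], E[r] = -0.0400, γ^t·E[r] = -0.006711, running G = -0.521937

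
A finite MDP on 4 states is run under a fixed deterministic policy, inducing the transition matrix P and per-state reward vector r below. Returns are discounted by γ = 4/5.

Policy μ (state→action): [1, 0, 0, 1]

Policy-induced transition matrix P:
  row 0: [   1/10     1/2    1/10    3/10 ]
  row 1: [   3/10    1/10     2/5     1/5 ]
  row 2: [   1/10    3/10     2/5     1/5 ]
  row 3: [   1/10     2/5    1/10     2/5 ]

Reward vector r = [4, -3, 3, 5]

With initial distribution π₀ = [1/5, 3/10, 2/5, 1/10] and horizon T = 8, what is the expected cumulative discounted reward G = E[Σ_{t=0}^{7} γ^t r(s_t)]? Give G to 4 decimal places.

G = 7.6140

t=0: π = [0.2000, 0.3000, 0.4000, 0.1000], E[r] = 1.6000, γ^t·E[r] = 1.600000, running G = 1.600000
t=1: π = [0.1600, 0.2900, 0.3100, 0.2400], E[r] = 1.9000, γ^t·E[r] = 1.520000, running G = 3.120000
t=2: π = [0.1580, 0.2980, 0.2800, 0.2640], E[r] = 1.8980, γ^t·E[r] = 1.214720, running G = 4.334720
t=3: π = [0.1596, 0.2984, 0.2734, 0.2686], E[r] = 1.9064, γ^t·E[r] = 0.976077, running G = 5.310797
t=4: π = [0.1597, 0.2991, 0.2715, 0.2697], E[r] = 1.9044, γ^t·E[r] = 0.780059, running G = 6.090855
t=5: π = [0.1598, 0.2991, 0.2712, 0.2699], E[r] = 1.9051, γ^t·E[r] = 0.624271, running G = 6.715126
t=6: π = [0.1598, 0.2991, 0.2711, 0.2700], E[r] = 1.9049, γ^t·E[r] = 0.499363, running G = 7.214489
t=7: π = [0.1598, 0.2991, 0.2711, 0.2700], E[r] = 1.9050, γ^t·E[r] = 0.399504, running G = 7.613993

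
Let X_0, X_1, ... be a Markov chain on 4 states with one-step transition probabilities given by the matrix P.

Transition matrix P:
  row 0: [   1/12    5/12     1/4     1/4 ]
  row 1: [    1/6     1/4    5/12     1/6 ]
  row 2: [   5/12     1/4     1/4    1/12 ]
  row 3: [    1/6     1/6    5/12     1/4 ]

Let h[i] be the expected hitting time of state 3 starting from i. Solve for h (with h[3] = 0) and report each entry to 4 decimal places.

First-step conditioning: h[3] = 0; for i ≠ 3, h[i] = 1 + Σ_k P[i][k]·h[k].
  h[0] = 1 + 1/12·h[0] + 5/12·h[1] + 1/4·h[2]
  h[1] = 1 + 1/6·h[0] + 1/4·h[1] + 5/12·h[2]
  h[2] = 1 + 5/12·h[0] + 1/4·h[1] + 1/4·h[2]
Solving the 3×3 linear system over states ≠ 3 gives exactly h = [1032/179, 1128/179, 1188/179, 0] (h[3] = 0 is the target).

h = [5.7654, 6.3017, 6.6369, 0.0000]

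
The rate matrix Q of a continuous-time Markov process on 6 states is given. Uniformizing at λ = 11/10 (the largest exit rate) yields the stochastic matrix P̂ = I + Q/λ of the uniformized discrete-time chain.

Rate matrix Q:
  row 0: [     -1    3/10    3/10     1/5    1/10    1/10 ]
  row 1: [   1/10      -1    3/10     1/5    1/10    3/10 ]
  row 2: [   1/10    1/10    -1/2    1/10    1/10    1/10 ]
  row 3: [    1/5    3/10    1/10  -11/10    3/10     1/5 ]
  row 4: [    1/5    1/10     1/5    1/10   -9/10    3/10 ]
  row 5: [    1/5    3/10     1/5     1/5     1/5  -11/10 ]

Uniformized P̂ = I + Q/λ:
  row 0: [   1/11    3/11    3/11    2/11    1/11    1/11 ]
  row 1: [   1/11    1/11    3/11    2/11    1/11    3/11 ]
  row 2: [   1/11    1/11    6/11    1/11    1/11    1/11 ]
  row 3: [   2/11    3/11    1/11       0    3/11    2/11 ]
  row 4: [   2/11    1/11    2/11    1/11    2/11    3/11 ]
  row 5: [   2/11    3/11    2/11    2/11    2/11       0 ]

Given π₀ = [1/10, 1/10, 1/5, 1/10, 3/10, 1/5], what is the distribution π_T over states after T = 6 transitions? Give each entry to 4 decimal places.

t=0: π = [0.1000, 0.1000, 0.2000, 0.1000, 0.3000, 0.2000]
t=1: π = [0.1455, 0.1636, 0.2636, 0.1182, 0.1545, 0.1545]
t=2: π = [0.1298, 0.1669, 0.2950, 0.1223, 0.1405, 0.1455]
t=3: π = [0.1280, 0.1632, 0.3050, 0.1200, 0.1391, 0.1447]
t=4: π = [0.1276, 0.1623, 0.3083, 0.1196, 0.1385, 0.1436]
t=5: π = [0.1274, 0.1620, 0.3094, 0.1194, 0.1383, 0.1434]
t=6: π = [0.1274, 0.1619, 0.3098, 0.1194, 0.1382, 0.1433]

π = [0.1274, 0.1619, 0.3098, 0.1194, 0.1382, 0.1433]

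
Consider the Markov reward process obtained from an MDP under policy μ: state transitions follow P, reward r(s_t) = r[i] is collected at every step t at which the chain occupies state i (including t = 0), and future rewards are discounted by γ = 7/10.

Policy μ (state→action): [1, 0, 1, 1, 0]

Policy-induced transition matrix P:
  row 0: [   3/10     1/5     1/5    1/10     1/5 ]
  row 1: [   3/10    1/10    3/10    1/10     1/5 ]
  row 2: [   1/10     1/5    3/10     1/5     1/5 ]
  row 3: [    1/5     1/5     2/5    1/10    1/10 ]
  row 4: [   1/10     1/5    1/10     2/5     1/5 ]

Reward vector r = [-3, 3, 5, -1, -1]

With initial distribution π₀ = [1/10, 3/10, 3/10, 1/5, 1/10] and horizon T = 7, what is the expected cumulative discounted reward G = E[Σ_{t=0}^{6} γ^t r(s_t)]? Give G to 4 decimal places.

G = 3.7566

t=0: π = [0.1000, 0.3000, 0.3000, 0.2000, 0.1000], E[r] = 1.8000, γ^t·E[r] = 1.800000, running G = 1.800000
t=1: π = [0.2000, 0.1700, 0.2900, 0.1600, 0.1800], E[r] = 1.0200, γ^t·E[r] = 0.714000, running G = 2.514000
t=2: π = [0.1900, 0.1830, 0.2600, 0.1830, 0.1840], E[r] = 0.9120, γ^t·E[r] = 0.446880, running G = 2.960880
t=3: π = [0.1929, 0.1817, 0.2625, 0.1812, 0.1817], E[r] = 0.9160, γ^t·E[r] = 0.314188, running G = 3.275068
t=4: π = [0.1930, 0.1818, 0.2625, 0.1808, 0.1819], E[r] = 0.9162, γ^t·E[r] = 0.219975, running G = 3.495043
t=5: π = [0.1931, 0.1818, 0.2624, 0.1808, 0.1819], E[r] = 0.9155, γ^t·E[r] = 0.153875, running G = 3.648918
t=6: π = [0.1931, 0.1818, 0.2624, 0.1808, 0.1819], E[r] = 0.9155, γ^t·E[r] = 0.107709, running G = 3.756627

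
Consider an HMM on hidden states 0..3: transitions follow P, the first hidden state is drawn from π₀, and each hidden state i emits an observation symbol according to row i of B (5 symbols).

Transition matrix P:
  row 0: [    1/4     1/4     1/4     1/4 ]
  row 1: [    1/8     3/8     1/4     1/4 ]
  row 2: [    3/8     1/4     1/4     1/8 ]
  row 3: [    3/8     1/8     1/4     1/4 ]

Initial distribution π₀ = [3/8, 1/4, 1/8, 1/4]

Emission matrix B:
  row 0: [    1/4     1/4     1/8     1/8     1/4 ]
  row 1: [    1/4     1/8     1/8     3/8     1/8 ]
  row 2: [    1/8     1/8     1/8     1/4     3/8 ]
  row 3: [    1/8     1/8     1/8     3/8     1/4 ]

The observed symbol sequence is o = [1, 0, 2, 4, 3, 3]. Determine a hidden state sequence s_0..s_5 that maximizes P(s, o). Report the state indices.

path = [0, 1, 1, 2, 1, 1]

t=0: δ = [9.375e-02, 3.125e-02, 1.562e-02, 3.125e-02]  (obs o_0=1)
t=1: δ = [5.859e-03, 5.859e-03, 2.930e-03, 2.930e-03]  ψ = [0, 0, 0, 0]  (obs o_1=0)
t=2: δ = [1.831e-04, 2.747e-04, 1.831e-04, 1.831e-04]  ψ = [0, 1, 0, 0]  (obs o_2=2)
t=3: δ = [1.717e-05, 1.287e-05, 2.575e-05, 1.717e-05]  ψ = [2, 1, 1, 1]  (obs o_3=4)
t=4: δ = [1.207e-06, 2.414e-06, 1.609e-06, 1.609e-06]  ψ = [2, 2, 2, 0]  (obs o_4=3)
t=5: δ = [7.544e-08, 3.395e-07, 1.509e-07, 2.263e-07]  ψ = [2, 1, 1, 1]  (obs o_5=3)
backtrack: best end state = 1; path = [0, 1, 1, 2, 1, 1]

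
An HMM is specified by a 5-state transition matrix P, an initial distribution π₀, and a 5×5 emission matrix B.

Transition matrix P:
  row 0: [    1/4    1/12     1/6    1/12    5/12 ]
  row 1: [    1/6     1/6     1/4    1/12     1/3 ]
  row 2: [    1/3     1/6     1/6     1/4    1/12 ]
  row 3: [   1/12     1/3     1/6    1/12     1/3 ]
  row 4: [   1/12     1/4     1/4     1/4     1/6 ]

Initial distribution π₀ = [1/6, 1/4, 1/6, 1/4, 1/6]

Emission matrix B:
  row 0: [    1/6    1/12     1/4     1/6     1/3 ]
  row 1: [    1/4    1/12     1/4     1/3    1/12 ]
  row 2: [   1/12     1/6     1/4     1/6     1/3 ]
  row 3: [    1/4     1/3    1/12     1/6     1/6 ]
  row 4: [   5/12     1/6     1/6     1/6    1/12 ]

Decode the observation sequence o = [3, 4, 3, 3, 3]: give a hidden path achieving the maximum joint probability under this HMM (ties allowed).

t=0: δ = [2.778e-02, 8.333e-02, 2.778e-02, 4.167e-02, 2.778e-02]  (obs o_0=3)
t=1: δ = [4.630e-03, 1.157e-03, 6.944e-03, 1.157e-03, 2.315e-03]  ψ = [1, 1, 1, 1, 1]  (obs o_1=4)
t=2: δ = [3.858e-04, 3.858e-04, 1.929e-04, 2.894e-04, 3.215e-04]  ψ = [2, 2, 2, 2, 0]  (obs o_2=3)
t=3: δ = [1.608e-05, 3.215e-05, 1.608e-05, 1.340e-05, 2.679e-05]  ψ = [0, 3, 1, 4, 0]  (obs o_3=3)
t=4: δ = [8.931e-07, 2.233e-06, 1.340e-06, 1.116e-06, 1.786e-06]  ψ = [1, 4, 1, 4, 1]  (obs o_4=3)
backtrack: best end state = 1; path = [1, 2, 0, 4, 1]

path = [1, 2, 0, 4, 1]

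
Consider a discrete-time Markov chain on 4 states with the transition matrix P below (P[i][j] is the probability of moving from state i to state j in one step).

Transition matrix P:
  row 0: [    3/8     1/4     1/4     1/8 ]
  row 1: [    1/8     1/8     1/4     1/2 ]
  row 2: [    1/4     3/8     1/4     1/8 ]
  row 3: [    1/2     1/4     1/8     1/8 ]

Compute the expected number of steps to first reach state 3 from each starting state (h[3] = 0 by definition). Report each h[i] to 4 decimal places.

h = [4.5714, 3.0476, 4.3810, 0.0000]

First-step conditioning: h[3] = 0; for i ≠ 3, h[i] = 1 + Σ_k P[i][k]·h[k].
  h[0] = 1 + 3/8·h[0] + 1/4·h[1] + 1/4·h[2]
  h[1] = 1 + 1/8·h[0] + 1/8·h[1] + 1/4·h[2]
  h[2] = 1 + 1/4·h[0] + 3/8·h[1] + 1/4·h[2]
Solving the 3×3 linear system over states ≠ 3 gives exactly h = [32/7, 64/21, 92/21, 0] (h[3] = 0 is the target).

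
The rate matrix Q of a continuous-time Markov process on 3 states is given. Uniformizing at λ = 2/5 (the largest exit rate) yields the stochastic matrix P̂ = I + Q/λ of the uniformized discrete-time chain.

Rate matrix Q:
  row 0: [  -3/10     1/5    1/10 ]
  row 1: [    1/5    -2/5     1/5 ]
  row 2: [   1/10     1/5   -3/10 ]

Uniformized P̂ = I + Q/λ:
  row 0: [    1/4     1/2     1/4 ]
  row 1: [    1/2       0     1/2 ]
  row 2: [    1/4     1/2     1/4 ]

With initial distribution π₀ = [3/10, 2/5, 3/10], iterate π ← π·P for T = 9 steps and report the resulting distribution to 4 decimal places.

t=0: π = [0.3000, 0.4000, 0.3000]
t=1: π = [0.3500, 0.3000, 0.3500]
t=2: π = [0.3250, 0.3500, 0.3250]
t=3: π = [0.3375, 0.3250, 0.3375]
t=4: π = [0.3313, 0.3375, 0.3313]
t=5: π = [0.3344, 0.3313, 0.3344]
t=6: π = [0.3328, 0.3344, 0.3328]
t=7: π = [0.3336, 0.3328, 0.3336]
t=8: π = [0.3332, 0.3336, 0.3332]
t=9: π = [0.3334, 0.3332, 0.3334]

π = [0.3334, 0.3332, 0.3334]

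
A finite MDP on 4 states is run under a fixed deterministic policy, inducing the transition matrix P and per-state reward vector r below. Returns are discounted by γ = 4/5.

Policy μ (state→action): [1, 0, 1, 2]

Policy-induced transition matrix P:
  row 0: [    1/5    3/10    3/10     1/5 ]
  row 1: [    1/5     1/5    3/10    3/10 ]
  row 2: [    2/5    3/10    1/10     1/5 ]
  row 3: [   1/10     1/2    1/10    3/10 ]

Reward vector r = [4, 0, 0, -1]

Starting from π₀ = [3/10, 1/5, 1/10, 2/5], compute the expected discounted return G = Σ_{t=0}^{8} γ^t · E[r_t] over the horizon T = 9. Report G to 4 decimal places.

t=0: π = [0.3000, 0.2000, 0.1000, 0.4000], E[r] = 0.8000, γ^t·E[r] = 0.800000, running G = 0.800000
t=1: π = [0.1800, 0.3600, 0.2000, 0.2600], E[r] = 0.4600, γ^t·E[r] = 0.368000, running G = 1.168000
t=2: π = [0.2140, 0.3160, 0.2080, 0.2620], E[r] = 0.5940, γ^t·E[r] = 0.380160, running G = 1.548160
t=3: π = [0.2154, 0.3208, 0.2060, 0.2578], E[r] = 0.6038, γ^t·E[r] = 0.309146, running G = 1.857306
t=4: π = [0.2154, 0.3195, 0.2072, 0.2579], E[r] = 0.6038, γ^t·E[r] = 0.247325, running G = 2.104630
t=5: π = [0.2157, 0.3196, 0.2070, 0.2577], E[r] = 0.6049, γ^t·E[r] = 0.198218, running G = 2.302848
t=6: π = [0.2156, 0.3196, 0.2071, 0.2577], E[r] = 0.6048, γ^t·E[r] = 0.158533, running G = 2.461381
t=7: π = [0.2156, 0.3196, 0.2070, 0.2577], E[r] = 0.6048, γ^t·E[r] = 0.126840, running G = 2.588221
t=8: π = [0.2156, 0.3196, 0.2070, 0.2577], E[r] = 0.6048, γ^t·E[r] = 0.101470, running G = 2.689691

G = 2.6897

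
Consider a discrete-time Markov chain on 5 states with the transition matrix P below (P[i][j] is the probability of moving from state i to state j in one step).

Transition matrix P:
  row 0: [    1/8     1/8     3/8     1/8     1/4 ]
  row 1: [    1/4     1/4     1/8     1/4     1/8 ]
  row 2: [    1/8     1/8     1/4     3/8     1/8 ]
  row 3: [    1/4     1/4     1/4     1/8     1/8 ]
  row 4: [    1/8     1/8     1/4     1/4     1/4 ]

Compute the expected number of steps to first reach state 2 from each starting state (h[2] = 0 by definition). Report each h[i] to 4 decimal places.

h = [3.5000, 4.5000, 0.0000, 4.0000, 4.0000]

First-step conditioning: h[2] = 0; for i ≠ 2, h[i] = 1 + Σ_k P[i][k]·h[k].
  h[0] = 1 + 1/8·h[0] + 1/8·h[1] + 1/8·h[3] + 1/4·h[4]
  h[1] = 1 + 1/4·h[0] + 1/4·h[1] + 1/4·h[3] + 1/8·h[4]
  h[3] = 1 + 1/4·h[0] + 1/4·h[1] + 1/8·h[3] + 1/8·h[4]
  h[4] = 1 + 1/8·h[0] + 1/8·h[1] + 1/4·h[3] + 1/4·h[4]
Solving the 4×4 linear system over states ≠ 2 gives exactly h = [7/2, 9/2, 0, 4, 4] (h[2] = 0 is the target).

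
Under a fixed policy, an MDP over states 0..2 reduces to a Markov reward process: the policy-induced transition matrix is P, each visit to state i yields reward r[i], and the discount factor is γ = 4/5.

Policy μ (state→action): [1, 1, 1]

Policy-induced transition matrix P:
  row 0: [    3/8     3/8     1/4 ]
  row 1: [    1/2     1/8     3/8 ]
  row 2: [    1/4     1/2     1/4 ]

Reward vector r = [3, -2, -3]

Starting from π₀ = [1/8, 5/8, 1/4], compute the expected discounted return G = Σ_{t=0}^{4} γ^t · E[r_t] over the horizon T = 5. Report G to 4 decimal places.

G = -2.4458

t=0: π = [0.1250, 0.6250, 0.2500], E[r] = -1.6250, γ^t·E[r] = -1.625000, running G = -1.625000
t=1: π = [0.4219, 0.2500, 0.3281], E[r] = -0.2188, γ^t·E[r] = -0.175000, running G = -1.800000
t=2: π = [0.3652, 0.3535, 0.2813], E[r] = -0.4551, γ^t·E[r] = -0.291250, running G = -2.091250
t=3: π = [0.3840, 0.3218, 0.2942], E[r] = -0.3740, γ^t·E[r] = -0.191500, running G = -2.282750
t=4: π = [0.3784, 0.3313, 0.2902], E[r] = -0.3980, γ^t·E[r] = -0.163013, running G = -2.445763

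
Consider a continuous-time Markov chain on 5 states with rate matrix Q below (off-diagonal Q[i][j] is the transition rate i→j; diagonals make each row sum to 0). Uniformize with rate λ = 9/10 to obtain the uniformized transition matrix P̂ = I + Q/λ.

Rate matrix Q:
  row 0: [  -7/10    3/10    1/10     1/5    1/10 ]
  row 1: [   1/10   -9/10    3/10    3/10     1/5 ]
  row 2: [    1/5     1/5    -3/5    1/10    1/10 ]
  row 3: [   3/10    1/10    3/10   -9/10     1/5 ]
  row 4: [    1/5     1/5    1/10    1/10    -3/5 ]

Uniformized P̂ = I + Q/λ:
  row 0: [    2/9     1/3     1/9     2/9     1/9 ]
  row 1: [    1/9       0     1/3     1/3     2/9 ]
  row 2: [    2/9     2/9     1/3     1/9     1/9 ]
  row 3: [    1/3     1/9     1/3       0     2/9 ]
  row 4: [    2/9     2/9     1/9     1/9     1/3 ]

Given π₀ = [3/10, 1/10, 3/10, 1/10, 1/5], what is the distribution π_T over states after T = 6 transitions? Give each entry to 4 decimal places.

π = [0.2191, 0.1873, 0.2419, 0.1593, 0.1924]

t=0: π = [0.3000, 0.1000, 0.3000, 0.1000, 0.2000]
t=1: π = [0.2222, 0.2222, 0.2222, 0.1556, 0.1778]
t=2: π = [0.2148, 0.1802, 0.2444, 0.1679, 0.1926]
t=3: π = [0.2209, 0.1874, 0.2428, 0.1564, 0.1926]
t=4: π = [0.2188, 0.1877, 0.2415, 0.1599, 0.1921]
t=5: π = [0.2191, 0.1870, 0.2420, 0.1594, 0.1924]
t=6: π = [0.2191, 0.1873, 0.2419, 0.1593, 0.1924]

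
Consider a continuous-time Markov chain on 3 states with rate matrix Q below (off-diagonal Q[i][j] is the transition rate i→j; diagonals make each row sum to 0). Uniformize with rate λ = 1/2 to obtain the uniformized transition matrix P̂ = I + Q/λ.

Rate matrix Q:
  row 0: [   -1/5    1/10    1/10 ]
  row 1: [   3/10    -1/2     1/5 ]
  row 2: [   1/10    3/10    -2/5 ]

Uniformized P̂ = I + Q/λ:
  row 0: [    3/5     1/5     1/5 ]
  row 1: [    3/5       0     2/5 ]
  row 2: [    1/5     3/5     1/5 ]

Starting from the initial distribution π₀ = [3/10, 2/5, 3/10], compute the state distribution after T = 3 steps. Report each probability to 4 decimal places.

t=0: π = [0.3000, 0.4000, 0.3000]
t=1: π = [0.4800, 0.2400, 0.2800]
t=2: π = [0.4880, 0.2640, 0.2480]
t=3: π = [0.5008, 0.2464, 0.2528]

π = [0.5008, 0.2464, 0.2528]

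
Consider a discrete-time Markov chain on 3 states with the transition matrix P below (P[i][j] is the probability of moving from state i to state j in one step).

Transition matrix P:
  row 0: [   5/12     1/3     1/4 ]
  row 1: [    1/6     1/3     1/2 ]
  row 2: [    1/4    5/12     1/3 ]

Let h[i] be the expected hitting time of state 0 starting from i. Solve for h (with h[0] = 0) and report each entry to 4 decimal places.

First-step conditioning: h[0] = 0; for i ≠ 0, h[i] = 1 + Σ_k P[i][k]·h[k].
  h[1] = 1 + 1/3·h[1] + 1/2·h[2]
  h[2] = 1 + 5/12·h[1] + 1/3·h[2]
Solving the 2×2 linear system over states ≠ 0 gives exactly h = [0, 84/17, 78/17] (h[0] = 0 is the target).

h = [0.0000, 4.9412, 4.5882]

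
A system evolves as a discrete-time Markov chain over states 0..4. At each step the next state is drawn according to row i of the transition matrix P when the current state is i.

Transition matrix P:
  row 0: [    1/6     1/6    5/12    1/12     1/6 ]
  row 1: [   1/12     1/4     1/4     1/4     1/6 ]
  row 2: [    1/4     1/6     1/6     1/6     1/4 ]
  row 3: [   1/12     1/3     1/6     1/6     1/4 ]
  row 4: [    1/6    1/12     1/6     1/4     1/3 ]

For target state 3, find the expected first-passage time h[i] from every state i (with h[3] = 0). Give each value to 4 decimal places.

First-step conditioning: h[3] = 0; for i ≠ 3, h[i] = 1 + Σ_k P[i][k]·h[k].
  h[0] = 1 + 1/6·h[0] + 1/6·h[1] + 5/12·h[2] + 1/6·h[4]
  h[1] = 1 + 1/12·h[0] + 1/4·h[1] + 1/4·h[2] + 1/6·h[4]
  h[2] = 1 + 1/4·h[0] + 1/6·h[1] + 1/6·h[2] + 1/4·h[4]
  h[4] = 1 + 1/6·h[0] + 1/12·h[1] + 1/6·h[2] + 1/3·h[4]
Solving the 4×4 linear system over states ≠ 3 gives exactly h = [20172/3433, 16788/3433, 18612/3433, 0, 16944/3433] (h[3] = 0 is the target).

h = [5.8759, 4.8902, 5.4215, 0.0000, 4.9356]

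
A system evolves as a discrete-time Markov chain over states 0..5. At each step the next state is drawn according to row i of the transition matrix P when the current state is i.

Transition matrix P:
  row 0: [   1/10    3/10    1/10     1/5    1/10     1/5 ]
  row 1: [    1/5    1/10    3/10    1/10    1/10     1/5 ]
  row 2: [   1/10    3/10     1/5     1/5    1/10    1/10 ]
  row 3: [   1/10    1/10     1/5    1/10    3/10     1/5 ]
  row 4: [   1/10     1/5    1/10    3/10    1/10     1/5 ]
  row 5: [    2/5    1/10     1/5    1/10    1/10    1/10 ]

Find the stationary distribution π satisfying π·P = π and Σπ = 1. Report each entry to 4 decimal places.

Balance equations π_j = Σ_i π_i·P[i][j]:
  π_0 = 1/10·π_0 + 1/5·π_1 + 1/10·π_2 + 1/10·π_3 + 1/10·π_4 + 2/5·π_5
  π_1 = 3/10·π_0 + 1/10·π_1 + 3/10·π_2 + 1/10·π_3 + 1/5·π_4 + 1/10·π_5
  π_2 = 1/10·π_0 + 3/10·π_1 + 1/5·π_2 + 1/5·π_3 + 1/10·π_4 + 1/5·π_5
  π_3 = 1/5·π_0 + 1/10·π_1 + 1/5·π_2 + 1/10·π_3 + 3/10·π_4 + 1/10·π_5
  π_4 = 1/10·π_0 + 1/10·π_1 + 1/10·π_2 + 3/10·π_3 + 1/10·π_4 + 1/10·π_5
  normalize: π_0 + π_1 + π_2 + π_3 + π_4 + π_5 = 1
Solving the linear system gives exactly π = [7101/42304, 7805/42304, 7971/42304, 3429/21152, 2801/21152, 6967/42304].

π = [0.1679, 0.1845, 0.1884, 0.1621, 0.1324, 0.1647]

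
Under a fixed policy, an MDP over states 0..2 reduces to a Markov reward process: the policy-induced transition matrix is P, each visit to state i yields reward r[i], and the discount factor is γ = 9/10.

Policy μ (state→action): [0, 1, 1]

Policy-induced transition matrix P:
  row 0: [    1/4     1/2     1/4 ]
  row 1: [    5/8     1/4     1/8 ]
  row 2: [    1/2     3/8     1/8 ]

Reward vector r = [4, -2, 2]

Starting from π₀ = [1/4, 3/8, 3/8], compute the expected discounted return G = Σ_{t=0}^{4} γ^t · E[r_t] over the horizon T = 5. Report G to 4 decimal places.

G = 5.2974

t=0: π = [0.2500, 0.3750, 0.3750], E[r] = 1.0000, γ^t·E[r] = 1.000000, running G = 1.000000
t=1: π = [0.4844, 0.3594, 0.1563], E[r] = 1.5313, γ^t·E[r] = 1.378125, running G = 2.378125
t=2: π = [0.4238, 0.3906, 0.1855], E[r] = 1.2852, γ^t·E[r] = 1.040977, running G = 3.419102
t=3: π = [0.4429, 0.3792, 0.1780], E[r] = 1.3691, γ^t·E[r] = 0.998104, running G = 4.417205
t=4: π = [0.4367, 0.3830, 0.1804], E[r] = 1.3415, γ^t·E[r] = 0.880153, running G = 5.297358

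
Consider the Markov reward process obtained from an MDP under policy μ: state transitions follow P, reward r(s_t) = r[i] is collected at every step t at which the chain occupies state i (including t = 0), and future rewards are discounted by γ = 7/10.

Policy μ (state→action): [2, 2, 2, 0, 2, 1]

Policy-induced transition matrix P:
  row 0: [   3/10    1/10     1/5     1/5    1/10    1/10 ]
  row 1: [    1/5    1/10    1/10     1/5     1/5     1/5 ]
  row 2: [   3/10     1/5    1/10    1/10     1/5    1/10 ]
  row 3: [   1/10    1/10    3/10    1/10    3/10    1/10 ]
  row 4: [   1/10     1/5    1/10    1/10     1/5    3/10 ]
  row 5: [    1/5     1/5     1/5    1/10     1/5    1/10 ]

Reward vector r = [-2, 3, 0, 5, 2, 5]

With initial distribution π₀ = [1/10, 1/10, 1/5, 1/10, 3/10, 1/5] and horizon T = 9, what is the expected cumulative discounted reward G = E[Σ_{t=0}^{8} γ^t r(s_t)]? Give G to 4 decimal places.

t=0: π = [0.1000, 0.1000, 0.2000, 0.1000, 0.3000, 0.2000], E[r] = 2.2000, γ^t·E[r] = 2.200000, running G = 2.200000
t=1: π = [0.1900, 0.1700, 0.1500, 0.1200, 0.2000, 0.1700], E[r] = 1.9800, γ^t·E[r] = 1.386000, running G = 3.586000
t=2: π = [0.2020, 0.1520, 0.1600, 0.1360, 0.1930, 0.1570], E[r] = 1.9030, γ^t·E[r] = 0.932470, running G = 4.518470
t=3: π = [0.2033, 0.1510, 0.1631, 0.1354, 0.1934, 0.1538], E[r] = 1.8792, γ^t·E[r] = 0.644566, running G = 5.163036
t=4: π = [0.2038, 0.1510, 0.1628, 0.1354, 0.1932, 0.1538], E[r] = 1.8780, γ^t·E[r] = 0.450917, running G = 5.613953
t=5: π = [0.2038, 0.1510, 0.1628, 0.1355, 0.1932, 0.1537], E[r] = 1.8778, γ^t·E[r] = 0.315603, running G = 5.929556
t=6: π = [0.2038, 0.1510, 0.1628, 0.1355, 0.1932, 0.1537], E[r] = 1.8777, γ^t·E[r] = 0.220910, running G = 6.150466
t=7: π = [0.2038, 0.1510, 0.1628, 0.1355, 0.1932, 0.1537], E[r] = 1.8777, γ^t·E[r] = 0.154637, running G = 6.305103
t=8: π = [0.2038, 0.1510, 0.1628, 0.1355, 0.1932, 0.1537], E[r] = 1.8777, γ^t·E[r] = 0.108246, running G = 6.413349

G = 6.4133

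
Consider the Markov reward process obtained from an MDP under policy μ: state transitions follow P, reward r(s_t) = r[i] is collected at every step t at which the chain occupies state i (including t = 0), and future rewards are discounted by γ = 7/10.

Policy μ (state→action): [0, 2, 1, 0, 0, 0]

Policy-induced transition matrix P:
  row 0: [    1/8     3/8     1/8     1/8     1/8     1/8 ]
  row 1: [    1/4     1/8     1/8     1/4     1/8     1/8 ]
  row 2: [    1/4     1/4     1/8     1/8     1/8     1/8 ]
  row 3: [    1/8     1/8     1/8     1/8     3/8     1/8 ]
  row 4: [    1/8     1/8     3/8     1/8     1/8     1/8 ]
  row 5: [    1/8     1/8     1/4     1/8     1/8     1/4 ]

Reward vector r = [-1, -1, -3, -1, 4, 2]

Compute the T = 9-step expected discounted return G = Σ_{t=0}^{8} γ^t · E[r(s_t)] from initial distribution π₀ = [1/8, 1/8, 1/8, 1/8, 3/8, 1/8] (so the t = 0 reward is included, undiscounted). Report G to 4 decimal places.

t=0: π = [0.1250, 0.1250, 0.1250, 0.1250, 0.3750, 0.1250], E[r] = 1.0000, γ^t·E[r] = 1.000000, running G = 1.000000
t=1: π = [0.1563, 0.1719, 0.2344, 0.1406, 0.1563, 0.1406], E[r] = -0.2656, γ^t·E[r] = -0.185938, running G = 0.814063
t=2: π = [0.1758, 0.1934, 0.1816, 0.1465, 0.1602, 0.1426], E[r] = -0.1348, γ^t·E[r] = -0.066035, running G = 0.748027
t=3: π = [0.1719, 0.1917, 0.1829, 0.1492, 0.1616, 0.1428], E[r] = -0.1292, γ^t·E[r] = -0.044299, running G = 0.703729
t=4: π = [0.1718, 0.1908, 0.1833, 0.1490, 0.1623, 0.1429], E[r] = -0.1265, γ^t·E[r] = -0.030372, running G = 0.673357
t=5: π = [0.1718, 0.1909, 0.1834, 0.1489, 0.1622, 0.1429], E[r] = -0.1271, γ^t·E[r] = -0.021361, running G = 0.651996
t=6: π = [0.1718, 0.1909, 0.1834, 0.1489, 0.1622, 0.1429], E[r] = -0.1272, γ^t·E[r] = -0.014964, running G = 0.637032
t=7: π = [0.1718, 0.1909, 0.1834, 0.1489, 0.1622, 0.1429], E[r] = -0.1272, γ^t·E[r] = -0.010474, running G = 0.626558
t=8: π = [0.1718, 0.1909, 0.1834, 0.1489, 0.1622, 0.1429], E[r] = -0.1272, γ^t·E[r] = -0.007331, running G = 0.619227

G = 0.6192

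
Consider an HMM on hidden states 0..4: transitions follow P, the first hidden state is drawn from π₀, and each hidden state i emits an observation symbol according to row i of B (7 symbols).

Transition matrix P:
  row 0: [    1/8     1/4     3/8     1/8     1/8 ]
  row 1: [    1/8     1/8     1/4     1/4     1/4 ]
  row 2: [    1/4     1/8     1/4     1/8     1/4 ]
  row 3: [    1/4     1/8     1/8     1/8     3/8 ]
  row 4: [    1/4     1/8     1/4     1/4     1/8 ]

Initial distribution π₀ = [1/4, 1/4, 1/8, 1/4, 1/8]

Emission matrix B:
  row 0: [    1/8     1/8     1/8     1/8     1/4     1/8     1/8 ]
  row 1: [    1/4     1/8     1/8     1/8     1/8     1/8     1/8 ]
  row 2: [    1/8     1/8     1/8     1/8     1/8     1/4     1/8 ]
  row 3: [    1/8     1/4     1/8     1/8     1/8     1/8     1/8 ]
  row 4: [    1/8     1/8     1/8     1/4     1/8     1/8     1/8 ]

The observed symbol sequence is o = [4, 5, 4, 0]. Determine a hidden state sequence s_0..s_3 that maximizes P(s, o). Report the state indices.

path = [0, 2, 0, 1]

t=0: δ = [6.250e-02, 3.125e-02, 1.562e-02, 3.125e-02, 1.562e-02]  (obs o_0=4)
t=1: δ = [9.766e-04, 1.953e-03, 5.859e-03, 9.766e-04, 1.465e-03]  ψ = [0, 0, 0, 0, 3]  (obs o_1=5)
t=2: δ = [3.662e-04, 9.155e-05, 1.831e-04, 9.155e-05, 1.831e-04]  ψ = [2, 2, 2, 2, 2]  (obs o_2=4)
t=3: δ = [5.722e-06, 2.289e-05, 1.717e-05, 5.722e-06, 5.722e-06]  ψ = [0, 0, 0, 0, 0]  (obs o_3=0)
backtrack: best end state = 1; path = [0, 2, 0, 1]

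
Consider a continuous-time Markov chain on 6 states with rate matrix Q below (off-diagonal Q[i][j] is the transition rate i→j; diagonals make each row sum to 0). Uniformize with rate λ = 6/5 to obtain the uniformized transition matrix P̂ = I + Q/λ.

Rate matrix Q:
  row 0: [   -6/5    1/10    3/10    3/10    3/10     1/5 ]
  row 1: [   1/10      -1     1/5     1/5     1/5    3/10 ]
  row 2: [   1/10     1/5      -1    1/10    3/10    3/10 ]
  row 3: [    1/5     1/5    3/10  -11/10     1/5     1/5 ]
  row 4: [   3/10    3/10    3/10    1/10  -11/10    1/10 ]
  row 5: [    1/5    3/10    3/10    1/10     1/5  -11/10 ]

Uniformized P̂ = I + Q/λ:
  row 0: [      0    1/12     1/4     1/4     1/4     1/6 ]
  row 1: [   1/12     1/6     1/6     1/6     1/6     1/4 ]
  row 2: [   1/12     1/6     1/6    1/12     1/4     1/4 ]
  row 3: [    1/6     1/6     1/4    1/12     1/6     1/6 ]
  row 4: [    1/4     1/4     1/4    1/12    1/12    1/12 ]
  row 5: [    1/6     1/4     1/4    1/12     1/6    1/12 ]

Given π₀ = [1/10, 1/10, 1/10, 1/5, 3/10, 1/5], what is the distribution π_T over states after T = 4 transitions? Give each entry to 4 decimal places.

t=0: π = [0.1000, 0.1000, 0.1000, 0.2000, 0.3000, 0.2000]
t=1: π = [0.1583, 0.2000, 0.2333, 0.1083, 0.1583, 0.1417]
t=2: π = [0.1174, 0.1785, 0.2139, 0.1264, 0.1861, 0.1778]
t=3: π = [0.1299, 0.1872, 0.2173, 0.1178, 0.1788, 0.1690]
t=4: π = [0.1262, 0.1848, 0.2163, 0.1206, 0.1807, 0.1714]

π = [0.1262, 0.1848, 0.2163, 0.1206, 0.1807, 0.1714]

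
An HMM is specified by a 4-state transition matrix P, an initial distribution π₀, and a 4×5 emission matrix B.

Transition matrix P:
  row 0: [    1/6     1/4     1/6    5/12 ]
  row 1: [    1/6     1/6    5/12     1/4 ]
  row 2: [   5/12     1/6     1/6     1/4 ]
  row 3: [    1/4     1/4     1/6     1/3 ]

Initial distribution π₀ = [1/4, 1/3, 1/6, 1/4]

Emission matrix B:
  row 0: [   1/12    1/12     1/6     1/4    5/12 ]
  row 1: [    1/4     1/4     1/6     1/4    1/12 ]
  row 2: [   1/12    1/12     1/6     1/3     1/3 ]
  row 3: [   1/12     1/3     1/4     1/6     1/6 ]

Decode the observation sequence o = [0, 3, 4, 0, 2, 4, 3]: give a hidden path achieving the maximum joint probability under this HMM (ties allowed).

path = [1, 2, 0, 1, 2, 0, 3]

t=0: δ = [2.083e-02, 8.333e-02, 1.389e-02, 2.083e-02]  (obs o_0=0)
t=1: δ = [3.472e-03, 3.472e-03, 1.157e-02, 3.472e-03]  ψ = [1, 1, 1, 1]  (obs o_1=3)
t=2: δ = [2.009e-03, 1.608e-04, 6.430e-04, 4.823e-04]  ψ = [2, 2, 2, 2]  (obs o_2=4)
t=3: δ = [2.791e-05, 1.256e-04, 2.791e-05, 6.977e-05]  ψ = [0, 0, 0, 0]  (obs o_3=0)
t=4: δ = [3.489e-06, 3.489e-06, 8.721e-06, 7.849e-06]  ψ = [1, 1, 1, 1]  (obs o_4=2)
t=5: δ = [1.514e-06, 1.635e-07, 4.845e-07, 4.361e-07]  ψ = [2, 3, 1, 3]  (obs o_5=4)
t=6: δ = [6.309e-08, 9.463e-08, 8.412e-08, 1.051e-07]  ψ = [0, 0, 0, 0]  (obs o_6=3)
backtrack: best end state = 3; path = [1, 2, 0, 1, 2, 0, 3]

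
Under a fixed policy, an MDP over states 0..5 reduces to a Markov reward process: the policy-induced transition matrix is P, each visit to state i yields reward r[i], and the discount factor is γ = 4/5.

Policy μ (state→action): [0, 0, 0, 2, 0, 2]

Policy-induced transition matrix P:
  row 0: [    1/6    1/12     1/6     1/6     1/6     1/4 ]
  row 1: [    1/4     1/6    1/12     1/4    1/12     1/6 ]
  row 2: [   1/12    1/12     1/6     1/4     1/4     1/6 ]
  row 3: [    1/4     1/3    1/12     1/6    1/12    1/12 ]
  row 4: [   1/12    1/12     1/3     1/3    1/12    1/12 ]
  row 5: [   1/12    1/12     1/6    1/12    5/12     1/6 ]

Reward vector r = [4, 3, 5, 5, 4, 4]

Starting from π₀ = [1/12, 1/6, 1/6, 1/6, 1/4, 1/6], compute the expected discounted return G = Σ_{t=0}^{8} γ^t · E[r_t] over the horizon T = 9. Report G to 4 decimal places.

t=0: π = [0.0833, 0.1667, 0.1667, 0.1667, 0.2500, 0.1667], E[r] = 4.1667, γ^t·E[r] = 4.166667, running G = 4.166667
t=1: π = [0.1458, 0.1389, 0.1806, 0.2222, 0.1736, 0.1389], E[r] = 4.2639, γ^t·E[r] = 3.411111, running G = 7.577778
t=2: π = [0.1557, 0.1505, 0.1655, 0.2106, 0.1719, 0.1458], E[r] = 4.2257, γ^t·E[r] = 2.704444, running G = 10.282222
t=3: π = [0.1565, 0.1485, 0.1652, 0.2095, 0.1725, 0.1478], E[r] = 4.2262, γ^t·E[r] = 2.163802, running G = 12.446025
t=4: π = [0.1560, 0.1481, 0.1656, 0.2092, 0.1732, 0.1479], E[r] = 4.2267, γ^t·E[r] = 1.731276, running G = 14.177300
t=5: π = [0.1559, 0.1480, 0.1657, 0.2093, 0.1732, 0.1478], E[r] = 4.2271, γ^t·E[r] = 1.385138, running G = 15.562439
t=6: π = [0.1559, 0.1480, 0.1658, 0.2094, 0.1732, 0.1478], E[r] = 4.2271, γ^t·E[r] = 1.108115, running G = 16.670554
t=7: π = [0.1559, 0.1480, 0.1658, 0.2094, 0.1732, 0.1478], E[r] = 4.2271, γ^t·E[r] = 0.886490, running G = 17.557044
t=8: π = [0.1559, 0.1480, 0.1658, 0.2094, 0.1732, 0.1478], E[r] = 4.2271, γ^t·E[r] = 0.709192, running G = 18.266236

G = 18.2662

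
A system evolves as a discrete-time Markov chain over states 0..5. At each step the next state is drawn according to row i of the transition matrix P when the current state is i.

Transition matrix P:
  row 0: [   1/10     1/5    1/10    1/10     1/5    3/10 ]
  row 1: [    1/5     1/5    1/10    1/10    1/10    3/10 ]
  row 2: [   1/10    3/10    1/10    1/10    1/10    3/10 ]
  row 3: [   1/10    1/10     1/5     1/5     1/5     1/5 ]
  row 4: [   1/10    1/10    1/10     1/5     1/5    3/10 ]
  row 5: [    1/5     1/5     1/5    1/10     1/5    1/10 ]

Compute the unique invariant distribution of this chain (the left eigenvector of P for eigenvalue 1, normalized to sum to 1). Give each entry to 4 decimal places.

Balance equations π_j = Σ_i π_i·P[i][j]:
  π_0 = 1/10·π_0 + 1/5·π_1 + 1/10·π_2 + 1/10·π_3 + 1/10·π_4 + 1/5·π_5
  π_1 = 1/5·π_0 + 1/5·π_1 + 3/10·π_2 + 1/10·π_3 + 1/10·π_4 + 1/5·π_5
  π_2 = 1/10·π_0 + 1/10·π_1 + 1/10·π_2 + 1/5·π_3 + 1/10·π_4 + 1/5·π_5
  π_3 = 1/10·π_0 + 1/10·π_1 + 1/10·π_2 + 1/5·π_3 + 1/5·π_4 + 1/10·π_5
  π_4 = 1/5·π_0 + 1/10·π_1 + 1/10·π_2 + 1/5·π_3 + 1/5·π_4 + 1/5·π_5
  normalize: π_0 + π_1 + π_2 + π_3 + π_4 + π_5 = 1
Solving the linear system gives exactly π = [15216/106921, 19665/106921, 14637/106921, 13875/106921, 17954/106921, 25574/106921].

π = [0.1423, 0.1839, 0.1369, 0.1298, 0.1679, 0.2392]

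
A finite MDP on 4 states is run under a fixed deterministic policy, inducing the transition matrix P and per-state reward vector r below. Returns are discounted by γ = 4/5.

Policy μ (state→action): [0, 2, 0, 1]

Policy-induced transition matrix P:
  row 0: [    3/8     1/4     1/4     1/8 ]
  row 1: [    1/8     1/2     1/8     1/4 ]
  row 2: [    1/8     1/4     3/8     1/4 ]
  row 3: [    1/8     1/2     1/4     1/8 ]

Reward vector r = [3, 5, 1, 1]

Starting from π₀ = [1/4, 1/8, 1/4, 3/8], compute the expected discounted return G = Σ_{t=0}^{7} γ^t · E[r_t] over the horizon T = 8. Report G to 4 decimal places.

G = 11.2000

t=0: π = [0.2500, 0.1250, 0.2500, 0.3750], E[r] = 2.0000, γ^t·E[r] = 2.000000, running G = 2.000000
t=1: π = [0.1875, 0.3750, 0.2656, 0.1719], E[r] = 2.8750, γ^t·E[r] = 2.300000, running G = 4.300000
t=2: π = [0.1719, 0.3867, 0.2363, 0.2051], E[r] = 2.8906, γ^t·E[r] = 1.850000, running G = 6.150000
t=3: π = [0.1680, 0.3979, 0.2312, 0.2029], E[r] = 2.9277, γ^t·E[r] = 1.499000, running G = 7.649000
t=4: π = [0.1670, 0.4002, 0.2292, 0.2036], E[r] = 2.9348, γ^t·E[r] = 1.202100, running G = 8.851100
t=5: π = [0.1667, 0.4010, 0.2286, 0.2037], E[r] = 2.9373, γ^t·E[r] = 0.962510, running G = 9.813610
t=6: π = [0.1667, 0.4012, 0.2285, 0.2037], E[r] = 2.9380, γ^t·E[r] = 0.770181, running G = 10.583791
t=7: π = [0.1667, 0.4012, 0.2284, 0.2037], E[r] = 2.9382, γ^t·E[r] = 0.616185, running G = 11.199976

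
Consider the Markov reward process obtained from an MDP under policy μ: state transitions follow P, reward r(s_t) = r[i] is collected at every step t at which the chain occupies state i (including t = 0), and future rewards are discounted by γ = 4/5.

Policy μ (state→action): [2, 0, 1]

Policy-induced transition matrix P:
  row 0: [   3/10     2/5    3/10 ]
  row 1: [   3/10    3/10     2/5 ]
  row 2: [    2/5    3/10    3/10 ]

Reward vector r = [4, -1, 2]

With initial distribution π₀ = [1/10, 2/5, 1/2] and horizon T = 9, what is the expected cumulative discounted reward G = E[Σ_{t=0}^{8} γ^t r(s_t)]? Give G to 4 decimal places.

t=0: π = [0.1000, 0.4000, 0.5000], E[r] = 1.0000, γ^t·E[r] = 1.000000, running G = 1.000000
t=1: π = [0.3500, 0.3100, 0.3400], E[r] = 1.7700, γ^t·E[r] = 1.416000, running G = 2.416000
t=2: π = [0.3340, 0.3350, 0.3310], E[r] = 1.6630, γ^t·E[r] = 1.064320, running G = 3.480320
t=3: π = [0.3331, 0.3334, 0.3335], E[r] = 1.6660, γ^t·E[r] = 0.852992, running G = 4.333312
t=4: π = [0.3334, 0.3333, 0.3333], E[r] = 1.6668, γ^t·E[r] = 0.682709, running G = 5.016021
t=5: π = [0.3333, 0.3333, 0.3333], E[r] = 1.6667, γ^t·E[r] = 0.546132, running G = 5.562153
t=6: π = [0.3333, 0.3333, 0.3333], E[r] = 1.6667, γ^t·E[r] = 0.436906, running G = 5.999060
t=7: π = [0.3333, 0.3333, 0.3333], E[r] = 1.6667, γ^t·E[r] = 0.349525, running G = 6.348585
t=8: π = [0.3333, 0.3333, 0.3333], E[r] = 1.6667, γ^t·E[r] = 0.279620, running G = 6.628205

G = 6.6282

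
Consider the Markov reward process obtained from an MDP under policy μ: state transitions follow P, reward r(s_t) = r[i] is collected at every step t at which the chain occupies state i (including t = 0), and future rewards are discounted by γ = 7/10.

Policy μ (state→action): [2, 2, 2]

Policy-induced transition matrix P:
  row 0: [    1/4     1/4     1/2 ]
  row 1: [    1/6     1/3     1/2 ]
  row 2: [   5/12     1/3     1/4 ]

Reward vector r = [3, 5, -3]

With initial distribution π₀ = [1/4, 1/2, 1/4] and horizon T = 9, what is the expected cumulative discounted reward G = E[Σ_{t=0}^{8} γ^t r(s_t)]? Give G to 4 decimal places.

t=0: π = [0.2500, 0.5000, 0.2500], E[r] = 2.5000, γ^t·E[r] = 2.500000, running G = 2.500000
t=1: π = [0.2500, 0.3125, 0.4375], E[r] = 1.0000, γ^t·E[r] = 0.700000, running G = 3.200000
t=2: π = [0.2969, 0.3125, 0.3906], E[r] = 1.2813, γ^t·E[r] = 0.627813, running G = 3.827813
t=3: π = [0.2891, 0.3086, 0.4023], E[r] = 1.2031, γ^t·E[r] = 0.412672, running G = 4.240484
t=4: π = [0.2913, 0.3092, 0.3994], E[r] = 1.2220, γ^t·E[r] = 0.293403, running G = 4.533888
t=5: π = [0.2908, 0.3091, 0.4001], E[r] = 1.2172, γ^t·E[r] = 0.204580, running G = 4.738468
t=6: π = [0.2909, 0.3091, 0.4000], E[r] = 1.2184, γ^t·E[r] = 0.143346, running G = 4.881814
t=7: π = [0.2909, 0.3091, 0.4000], E[r] = 1.2181, γ^t·E[r] = 0.100318, running G = 4.982131
t=8: π = [0.2909, 0.3091, 0.4000], E[r] = 1.2182, γ^t·E[r] = 0.070227, running G = 5.052358

G = 5.0524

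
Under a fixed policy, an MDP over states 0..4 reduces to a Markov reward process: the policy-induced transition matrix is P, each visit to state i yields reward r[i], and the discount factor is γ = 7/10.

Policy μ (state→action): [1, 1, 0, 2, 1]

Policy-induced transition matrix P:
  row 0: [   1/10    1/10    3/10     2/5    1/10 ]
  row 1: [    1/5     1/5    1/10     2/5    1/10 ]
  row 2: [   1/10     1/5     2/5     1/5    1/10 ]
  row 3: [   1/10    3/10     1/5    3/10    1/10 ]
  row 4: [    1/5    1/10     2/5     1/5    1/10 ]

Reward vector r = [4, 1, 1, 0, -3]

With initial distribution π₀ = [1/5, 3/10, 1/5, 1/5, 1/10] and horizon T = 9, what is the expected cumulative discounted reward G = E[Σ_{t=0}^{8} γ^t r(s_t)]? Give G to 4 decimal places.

t=0: π = [0.2000, 0.3000, 0.2000, 0.2000, 0.1000], E[r] = 1.0000, γ^t·E[r] = 1.000000, running G = 1.000000
t=1: π = [0.1400, 0.1900, 0.2500, 0.3200, 0.1000], E[r] = 0.7000, γ^t·E[r] = 0.490000, running G = 1.490000
t=2: π = [0.1290, 0.2080, 0.2650, 0.2980, 0.1000], E[r] = 0.6890, γ^t·E[r] = 0.337610, running G = 1.827610
t=3: π = [0.1308, 0.2069, 0.2651, 0.2972, 0.1000], E[r] = 0.6952, γ^t·E[r] = 0.238454, running G = 2.066064
t=4: π = [0.1307, 0.2066, 0.2654, 0.2973, 0.1000], E[r] = 0.6948, γ^t·E[r] = 0.166824, running G = 2.232887
t=5: π = [0.1307, 0.2067, 0.2655, 0.2972, 0.1000], E[r] = 0.6948, γ^t·E[r] = 0.116775, running G = 2.349663
t=6: π = [0.1307, 0.2067, 0.2655, 0.2972, 0.1000], E[r] = 0.6948, γ^t·E[r] = 0.081744, running G = 2.431407
t=7: π = [0.1307, 0.2067, 0.2655, 0.2972, 0.1000], E[r] = 0.6948, γ^t·E[r] = 0.057221, running G = 2.488628
t=8: π = [0.1307, 0.2067, 0.2655, 0.2972, 0.1000], E[r] = 0.6948, γ^t·E[r] = 0.040055, running G = 2.528682

G = 2.5287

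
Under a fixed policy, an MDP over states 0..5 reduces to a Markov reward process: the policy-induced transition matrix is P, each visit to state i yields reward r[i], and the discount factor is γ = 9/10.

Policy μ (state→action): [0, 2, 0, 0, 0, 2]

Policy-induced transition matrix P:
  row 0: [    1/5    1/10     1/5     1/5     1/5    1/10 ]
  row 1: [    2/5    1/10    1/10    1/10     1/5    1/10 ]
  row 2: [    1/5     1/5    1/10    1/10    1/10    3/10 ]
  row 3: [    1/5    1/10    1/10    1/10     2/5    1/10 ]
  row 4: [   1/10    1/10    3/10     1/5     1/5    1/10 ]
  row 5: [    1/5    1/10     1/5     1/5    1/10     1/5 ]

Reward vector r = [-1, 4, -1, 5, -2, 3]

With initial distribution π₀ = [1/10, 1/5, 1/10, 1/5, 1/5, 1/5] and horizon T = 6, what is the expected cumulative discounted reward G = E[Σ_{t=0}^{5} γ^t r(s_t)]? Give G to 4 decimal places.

G = 5.0837

t=0: π = [0.1000, 0.2000, 0.1000, 0.2000, 0.2000, 0.2000], E[r] = 1.8000, γ^t·E[r] = 1.800000, running G = 1.800000
t=1: π = [0.2200, 0.1100, 0.1700, 0.1500, 0.2100, 0.1400], E[r] = 0.8000, γ^t·E[r] = 0.720000, running G = 2.520000
t=2: π = [0.2010, 0.1170, 0.1780, 0.1570, 0.1990, 0.1480], E[r] = 0.9200, γ^t·E[r] = 0.745200, running G = 3.265200
t=3: π = [0.2035, 0.1178, 0.1747, 0.1548, 0.1988, 0.1504], E[r] = 0.9206, γ^t·E[r] = 0.671117, running G = 3.936317
t=4: π = [0.2037, 0.1175, 0.1752, 0.1553, 0.1985, 0.1500], E[r] = 0.9204, γ^t·E[r] = 0.603901, running G = 4.540218
t=5: π = [0.2036, 0.1175, 0.1751, 0.1552, 0.1985, 0.1500], E[r] = 0.9204, γ^t·E[r] = 0.543494, running G = 5.083712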